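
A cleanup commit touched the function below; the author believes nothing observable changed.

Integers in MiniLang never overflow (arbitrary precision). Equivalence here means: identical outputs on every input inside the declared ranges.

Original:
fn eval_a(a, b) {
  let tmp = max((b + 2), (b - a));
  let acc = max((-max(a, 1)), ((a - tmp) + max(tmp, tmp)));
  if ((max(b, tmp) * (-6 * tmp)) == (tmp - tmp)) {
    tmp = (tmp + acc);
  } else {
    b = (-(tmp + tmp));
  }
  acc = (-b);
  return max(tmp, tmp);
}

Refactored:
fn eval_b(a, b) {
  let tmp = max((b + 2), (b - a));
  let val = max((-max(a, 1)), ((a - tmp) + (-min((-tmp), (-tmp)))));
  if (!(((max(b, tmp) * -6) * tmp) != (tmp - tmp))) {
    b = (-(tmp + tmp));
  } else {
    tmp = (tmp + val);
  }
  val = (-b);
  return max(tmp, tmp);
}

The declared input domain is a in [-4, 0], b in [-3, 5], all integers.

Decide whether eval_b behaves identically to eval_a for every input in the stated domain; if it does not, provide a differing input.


The rewrite breaks on a=-4, b=-3, where the results are 1 and 0.
eval_a: tmp=1, then acc=-1, then ((max(b, tmp) * (-6 * tmp)) == (tmp - tmp)) is false, then b=-2, then acc=2, then returns 1
eval_b: tmp=1, then val=-1, then (!(((max(b, tmp) * -6) * tmp) != (tmp - tmp))) is false, then tmp=0, then val=3, then returns 0
verdict: not equivalent; witness: a=-4, b=-3


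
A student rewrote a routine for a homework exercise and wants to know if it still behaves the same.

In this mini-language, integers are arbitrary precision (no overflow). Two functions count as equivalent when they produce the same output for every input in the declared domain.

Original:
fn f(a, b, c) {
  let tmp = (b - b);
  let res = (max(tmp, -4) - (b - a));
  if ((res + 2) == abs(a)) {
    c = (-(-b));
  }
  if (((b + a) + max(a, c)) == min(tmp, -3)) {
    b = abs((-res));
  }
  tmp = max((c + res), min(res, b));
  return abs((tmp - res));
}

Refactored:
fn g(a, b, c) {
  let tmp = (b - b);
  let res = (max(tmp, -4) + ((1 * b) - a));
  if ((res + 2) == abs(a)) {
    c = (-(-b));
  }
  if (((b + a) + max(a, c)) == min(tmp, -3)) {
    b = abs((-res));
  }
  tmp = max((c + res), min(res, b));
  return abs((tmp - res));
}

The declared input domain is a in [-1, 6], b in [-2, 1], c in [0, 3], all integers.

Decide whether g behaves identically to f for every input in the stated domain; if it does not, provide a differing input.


Consider the input a=-1, b=-2, c=0.
f: tmp = 0; res = 1; ((res + 2) == abs(a)) -> false; (((b + a) + max(a, c)) == min(tmp, -3)) -> true; b = 1; tmp = 1; return 0
g: tmp = 0; res = -1; ((res + 2) == abs(a)) -> true; c = -2; (((b + a) + max(a, c)) == min(tmp, -3)) -> false; tmp = -2; return 1
0 against 1: the behavior changed.
verdict: not equivalent; witness: a=-1, b=-2, c=0


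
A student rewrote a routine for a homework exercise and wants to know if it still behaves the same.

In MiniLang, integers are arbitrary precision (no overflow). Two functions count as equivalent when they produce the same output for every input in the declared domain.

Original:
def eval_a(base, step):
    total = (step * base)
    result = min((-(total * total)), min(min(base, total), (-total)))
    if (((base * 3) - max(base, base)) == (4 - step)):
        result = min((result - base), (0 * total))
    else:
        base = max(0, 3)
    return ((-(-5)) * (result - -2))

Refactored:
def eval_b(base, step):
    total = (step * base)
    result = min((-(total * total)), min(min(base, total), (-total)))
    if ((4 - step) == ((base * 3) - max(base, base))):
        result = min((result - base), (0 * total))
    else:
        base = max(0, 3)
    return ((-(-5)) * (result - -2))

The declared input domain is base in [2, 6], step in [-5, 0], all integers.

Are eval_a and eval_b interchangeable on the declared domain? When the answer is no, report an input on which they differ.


Differences: same computation, different form — yet all 30 inputs agree.
verdict: equivalent


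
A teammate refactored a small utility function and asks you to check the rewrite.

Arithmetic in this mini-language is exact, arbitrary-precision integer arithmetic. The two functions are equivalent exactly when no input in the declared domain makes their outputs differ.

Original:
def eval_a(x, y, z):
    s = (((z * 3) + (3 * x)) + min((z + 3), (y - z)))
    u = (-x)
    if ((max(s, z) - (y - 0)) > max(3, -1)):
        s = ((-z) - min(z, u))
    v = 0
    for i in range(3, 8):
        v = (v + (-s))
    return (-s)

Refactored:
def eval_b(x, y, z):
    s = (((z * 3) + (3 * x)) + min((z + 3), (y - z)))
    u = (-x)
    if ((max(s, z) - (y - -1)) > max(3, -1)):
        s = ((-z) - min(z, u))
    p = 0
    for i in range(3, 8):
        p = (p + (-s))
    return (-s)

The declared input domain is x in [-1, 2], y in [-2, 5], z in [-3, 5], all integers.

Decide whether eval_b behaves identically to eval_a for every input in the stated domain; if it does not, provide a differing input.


These are not equivalent — on x=-1, y=-2, z=2 the outputs split (3 vs 1).
eval_a: s = -1; u = 1; ((max(s, z) - (y - 0)) > max(3, -1)) -> true; s = -3; v = 0; [i=3]; v = 3; [i=4]; v = 6; [i=5]; v = 9; [i=6]; v = 12; [i=7]; v = 15; return 3
eval_b: s = -1; u = 1; ((max(s, z) - (y - -1)) > max(3, -1)) -> false; p = 0; [i=3]; p = 1; [i=4]; p = 2; [i=5]; p = 3; [i=6]; p = 4; [i=7]; p = 5; return 1
verdict: not equivalent; witness: x=-1, y=-2, z=2


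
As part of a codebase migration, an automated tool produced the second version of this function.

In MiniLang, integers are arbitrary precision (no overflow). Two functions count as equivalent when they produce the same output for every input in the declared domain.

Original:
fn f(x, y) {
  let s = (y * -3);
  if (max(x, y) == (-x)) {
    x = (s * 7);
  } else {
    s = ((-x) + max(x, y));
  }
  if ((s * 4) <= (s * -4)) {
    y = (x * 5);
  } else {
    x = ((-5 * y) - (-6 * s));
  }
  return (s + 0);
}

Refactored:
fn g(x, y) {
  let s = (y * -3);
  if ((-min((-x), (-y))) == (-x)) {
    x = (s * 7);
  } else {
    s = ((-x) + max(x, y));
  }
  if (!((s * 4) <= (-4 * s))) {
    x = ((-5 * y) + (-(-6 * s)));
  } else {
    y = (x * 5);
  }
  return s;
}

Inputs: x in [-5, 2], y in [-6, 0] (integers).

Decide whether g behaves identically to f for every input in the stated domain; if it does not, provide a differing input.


Equivalent — the differences include min/max/abs usage differs; and boolean connective usage differs; and constant usage differs; and arithmetic usage differs, yet no declared input distinguishes the two.
One worked example (x=-4, y=0) — f: s := 0 | (max(x, y) == (-x)): false | s := 4 | ((s * 4) <= (s * -4)): false | x := 24 | result 4; g: s := 0 | ((-min((-x), (-y))) == (-x)): false | s := 4 | (!((s * 4) <= (-4 * s))): true | x := 24 | result 4; agreement on 4.
Across all 56 domain points the two functions coincide.
verdict: equivalent


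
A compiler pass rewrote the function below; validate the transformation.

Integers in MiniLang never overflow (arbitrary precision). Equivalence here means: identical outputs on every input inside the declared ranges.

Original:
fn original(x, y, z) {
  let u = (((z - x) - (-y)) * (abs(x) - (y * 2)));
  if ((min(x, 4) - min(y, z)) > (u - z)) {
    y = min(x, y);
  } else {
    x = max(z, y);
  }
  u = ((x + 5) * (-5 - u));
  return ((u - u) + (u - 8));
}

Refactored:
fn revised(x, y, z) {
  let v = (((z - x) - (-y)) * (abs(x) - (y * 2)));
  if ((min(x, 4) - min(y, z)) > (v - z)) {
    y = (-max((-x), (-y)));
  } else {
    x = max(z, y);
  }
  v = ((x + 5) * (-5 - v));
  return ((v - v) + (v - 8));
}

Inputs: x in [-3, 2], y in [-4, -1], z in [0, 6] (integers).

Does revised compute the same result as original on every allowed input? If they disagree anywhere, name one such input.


Differences: min/max/abs usage differs, plus local variable names differ — yet all 168 inputs agree.
verdict: equivalent


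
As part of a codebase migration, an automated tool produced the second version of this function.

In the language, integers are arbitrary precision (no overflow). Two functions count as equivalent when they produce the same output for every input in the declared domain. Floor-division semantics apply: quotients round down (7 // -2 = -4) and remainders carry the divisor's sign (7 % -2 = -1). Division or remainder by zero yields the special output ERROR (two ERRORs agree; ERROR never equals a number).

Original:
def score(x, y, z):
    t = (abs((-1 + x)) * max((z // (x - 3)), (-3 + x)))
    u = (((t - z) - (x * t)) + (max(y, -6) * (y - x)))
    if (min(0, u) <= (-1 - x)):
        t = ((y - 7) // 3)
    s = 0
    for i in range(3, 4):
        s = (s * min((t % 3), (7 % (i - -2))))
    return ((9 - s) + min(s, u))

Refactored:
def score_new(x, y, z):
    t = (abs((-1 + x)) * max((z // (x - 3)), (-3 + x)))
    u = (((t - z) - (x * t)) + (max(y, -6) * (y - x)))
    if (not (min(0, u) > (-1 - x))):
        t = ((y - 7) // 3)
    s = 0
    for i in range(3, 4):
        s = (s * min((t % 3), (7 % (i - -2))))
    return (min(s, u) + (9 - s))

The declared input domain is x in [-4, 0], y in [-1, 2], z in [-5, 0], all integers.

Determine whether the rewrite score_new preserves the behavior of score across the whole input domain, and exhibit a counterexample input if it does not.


Comparing the listings, the differences include: comparison usage differs, and boolean connective usage differs.
One worked example (x=0, y=-1, z=0) — score: t = 0; u = 1; (min(0, u) <= (-1 - x)) -> false; s = 0; [i=3]; s = 0; return 9; score_new: t = 0; u = 1; (not (min(0, u) > (-1 - x))) -> false; s = 0; [i=3]; s = 0; return 9; agreement on 9.
Checked all 120 inputs in the declared domain: the outputs agree on every one.
verdict: equivalent


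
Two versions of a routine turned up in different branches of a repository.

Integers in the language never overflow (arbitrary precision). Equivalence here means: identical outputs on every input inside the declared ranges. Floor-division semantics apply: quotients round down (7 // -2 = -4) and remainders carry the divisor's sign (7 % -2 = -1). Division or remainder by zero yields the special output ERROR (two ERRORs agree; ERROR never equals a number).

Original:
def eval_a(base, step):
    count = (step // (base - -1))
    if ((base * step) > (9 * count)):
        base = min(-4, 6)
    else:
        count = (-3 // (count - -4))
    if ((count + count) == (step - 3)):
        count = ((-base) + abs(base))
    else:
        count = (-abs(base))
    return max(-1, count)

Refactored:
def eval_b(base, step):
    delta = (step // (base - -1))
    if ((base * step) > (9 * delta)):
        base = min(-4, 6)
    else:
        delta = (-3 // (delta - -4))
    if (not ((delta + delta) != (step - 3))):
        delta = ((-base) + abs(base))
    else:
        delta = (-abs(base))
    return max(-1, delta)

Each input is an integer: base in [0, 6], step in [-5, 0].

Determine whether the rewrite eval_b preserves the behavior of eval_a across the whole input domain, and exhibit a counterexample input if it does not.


Although comparison usage differs, and boolean connective usage differs, and local variable names differ, 42/42 inputs agree.
verdict: equivalent


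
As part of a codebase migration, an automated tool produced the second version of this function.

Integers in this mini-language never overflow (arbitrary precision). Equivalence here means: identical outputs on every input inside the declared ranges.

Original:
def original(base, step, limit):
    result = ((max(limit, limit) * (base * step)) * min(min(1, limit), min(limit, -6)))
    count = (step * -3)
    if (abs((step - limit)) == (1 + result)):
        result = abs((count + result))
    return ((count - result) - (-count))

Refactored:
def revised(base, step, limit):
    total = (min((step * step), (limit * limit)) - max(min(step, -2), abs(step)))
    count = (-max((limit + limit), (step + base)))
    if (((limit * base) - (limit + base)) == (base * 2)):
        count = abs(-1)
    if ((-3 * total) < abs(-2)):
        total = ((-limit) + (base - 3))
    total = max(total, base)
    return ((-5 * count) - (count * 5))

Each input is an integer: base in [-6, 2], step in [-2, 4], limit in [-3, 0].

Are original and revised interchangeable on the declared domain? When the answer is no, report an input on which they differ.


The rewrite breaks on base=-6, step=-2, limit=-3, where the results are -204 and -60.
original: result becomes 216; next count becomes 6; next (abs((step - limit)) == (1 + result)) evaluates to false; next final value -204
revised: total becomes 2; next count becomes 6; next (((limit * base) - (limit + base)) == (base * 2)) evaluates to false; next ((-3 * total) < abs(-2)) evaluates to true; next total becomes -6; next total becomes -6; next final value -60
verdict: not equivalent; witness: base=-6, step=-2, limit=-3


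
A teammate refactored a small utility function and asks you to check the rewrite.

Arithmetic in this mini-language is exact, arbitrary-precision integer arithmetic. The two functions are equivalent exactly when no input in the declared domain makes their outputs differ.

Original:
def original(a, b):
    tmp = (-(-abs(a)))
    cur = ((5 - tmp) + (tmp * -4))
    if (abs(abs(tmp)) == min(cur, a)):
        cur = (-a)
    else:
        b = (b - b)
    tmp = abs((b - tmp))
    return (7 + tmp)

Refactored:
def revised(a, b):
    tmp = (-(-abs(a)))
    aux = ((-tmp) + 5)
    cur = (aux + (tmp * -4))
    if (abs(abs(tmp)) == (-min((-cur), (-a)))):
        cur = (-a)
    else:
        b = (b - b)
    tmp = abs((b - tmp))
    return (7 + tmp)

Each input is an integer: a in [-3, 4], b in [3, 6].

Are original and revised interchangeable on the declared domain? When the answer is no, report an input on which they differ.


Input a=0, b=3: 10 from original versus 7 from revised.
verdict: not equivalent; witness: a=0, b=3


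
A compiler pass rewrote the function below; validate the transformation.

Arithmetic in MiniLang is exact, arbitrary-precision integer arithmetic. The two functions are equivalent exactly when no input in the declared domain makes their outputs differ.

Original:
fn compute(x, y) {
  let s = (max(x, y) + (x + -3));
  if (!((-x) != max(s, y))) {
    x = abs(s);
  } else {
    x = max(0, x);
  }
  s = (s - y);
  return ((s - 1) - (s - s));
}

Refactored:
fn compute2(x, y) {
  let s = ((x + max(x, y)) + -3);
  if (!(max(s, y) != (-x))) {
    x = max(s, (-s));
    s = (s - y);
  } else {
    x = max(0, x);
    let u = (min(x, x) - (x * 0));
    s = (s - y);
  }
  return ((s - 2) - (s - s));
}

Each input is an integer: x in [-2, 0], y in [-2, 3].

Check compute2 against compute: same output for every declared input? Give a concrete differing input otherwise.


These are not equivalent — on x=-2, y=-2 the outputs split (-6 vs -7).
compute: s=-7, then (!((-x) != max(s, y))) is false, then x=0, then s=-5, then returns -6
compute2: s=-7, then (!(max(s, y) != (-x))) is false, then x=0, then u=0, then s=-5, then returns -7
verdict: not equivalent; witness: x=-2, y=-2


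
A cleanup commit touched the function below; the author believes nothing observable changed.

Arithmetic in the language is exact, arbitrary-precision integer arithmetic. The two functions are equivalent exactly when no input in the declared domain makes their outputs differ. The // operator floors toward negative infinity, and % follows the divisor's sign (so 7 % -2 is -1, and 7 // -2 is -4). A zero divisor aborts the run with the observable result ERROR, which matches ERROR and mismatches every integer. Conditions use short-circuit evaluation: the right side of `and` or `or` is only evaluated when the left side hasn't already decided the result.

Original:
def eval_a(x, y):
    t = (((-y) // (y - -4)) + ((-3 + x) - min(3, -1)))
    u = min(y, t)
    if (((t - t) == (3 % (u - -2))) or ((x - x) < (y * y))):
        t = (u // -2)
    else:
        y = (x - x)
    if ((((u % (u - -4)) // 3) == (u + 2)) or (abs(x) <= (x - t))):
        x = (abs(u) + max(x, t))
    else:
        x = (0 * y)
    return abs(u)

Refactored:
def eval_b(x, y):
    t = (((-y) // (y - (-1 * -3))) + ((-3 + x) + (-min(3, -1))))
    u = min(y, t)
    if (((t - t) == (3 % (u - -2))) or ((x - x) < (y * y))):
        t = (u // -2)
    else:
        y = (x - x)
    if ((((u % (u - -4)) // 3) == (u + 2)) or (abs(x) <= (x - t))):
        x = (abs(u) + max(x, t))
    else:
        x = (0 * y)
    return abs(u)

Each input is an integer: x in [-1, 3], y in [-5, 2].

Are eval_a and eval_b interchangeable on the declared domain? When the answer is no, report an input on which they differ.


These are not equivalent — on x=-1, y=-5 the outputs split (8 vs 5).
eval_a: t = -8; u = -8; (((t - t) == (3 % (u - -2))) or ((x - x) < (y * y))) -> true; t = 4; ((((u % (u - -4)) // 3) == (u + 2)) or (abs(x) <= (x - t))) -> false; x = 0; return 8
eval_b: t = -4; u = -5; (((t - t) == (3 % (u - -2))) or ((x - x) < (y * y))) -> true; t = 2; ((((u % (u - -4)) // 3) == (u + 2)) or (abs(x) <= (x - t))) -> false; x = 0; return 5
verdict: not equivalent; witness: x=-1, y=-5


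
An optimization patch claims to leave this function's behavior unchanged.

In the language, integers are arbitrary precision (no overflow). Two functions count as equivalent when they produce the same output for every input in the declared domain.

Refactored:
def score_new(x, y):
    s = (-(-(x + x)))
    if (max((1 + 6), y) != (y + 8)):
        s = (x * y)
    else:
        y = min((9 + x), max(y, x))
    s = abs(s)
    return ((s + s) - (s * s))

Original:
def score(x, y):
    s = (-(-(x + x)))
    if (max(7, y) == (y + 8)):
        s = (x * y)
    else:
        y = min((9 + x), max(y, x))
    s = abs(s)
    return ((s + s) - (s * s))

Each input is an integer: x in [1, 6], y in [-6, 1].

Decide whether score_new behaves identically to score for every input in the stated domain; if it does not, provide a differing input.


Try x=1, y=-6.
score: s becomes 2; next (max(7, y) == (y + 8)) evaluates to false; next y becomes 1; next s becomes 2; next final value 0
score_new: s becomes 2; next (max((1 + 6), y) != (y + 8)) evaluates to true; next s becomes -6; next s becomes 6; next final value -24
0 != -24, so the rewrite changes behavior.
verdict: not equivalent; witness: x=1, y=-6


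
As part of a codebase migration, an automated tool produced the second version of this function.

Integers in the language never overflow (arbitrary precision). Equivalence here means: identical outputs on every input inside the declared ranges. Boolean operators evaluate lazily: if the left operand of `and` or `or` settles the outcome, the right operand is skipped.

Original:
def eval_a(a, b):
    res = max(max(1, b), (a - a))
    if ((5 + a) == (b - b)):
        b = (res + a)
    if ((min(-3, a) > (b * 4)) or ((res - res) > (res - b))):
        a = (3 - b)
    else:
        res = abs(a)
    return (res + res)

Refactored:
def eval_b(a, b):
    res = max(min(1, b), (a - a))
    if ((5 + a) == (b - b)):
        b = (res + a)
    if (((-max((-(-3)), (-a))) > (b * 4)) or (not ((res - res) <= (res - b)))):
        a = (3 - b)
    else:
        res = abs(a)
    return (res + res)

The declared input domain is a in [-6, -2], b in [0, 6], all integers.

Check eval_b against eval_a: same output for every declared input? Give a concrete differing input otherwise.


These are not equivalent — on a=-6, b=2 the outputs split (12 vs 2).
eval_a: res = 2; ((5 + a) == (b - b)) -> false; ((min(-3, a) > (b * 4)) or ((res - res) > (res - b))) -> false; res = 6; return 12
eval_b: res = 1; ((5 + a) == (b - b)) -> false; (((-max((-(-3)), (-a))) > (b * 4)) or (not ((res - res) <= (res - b)))) -> true; a = 1; return 2
verdict: not equivalent; witness: a=-6, b=2


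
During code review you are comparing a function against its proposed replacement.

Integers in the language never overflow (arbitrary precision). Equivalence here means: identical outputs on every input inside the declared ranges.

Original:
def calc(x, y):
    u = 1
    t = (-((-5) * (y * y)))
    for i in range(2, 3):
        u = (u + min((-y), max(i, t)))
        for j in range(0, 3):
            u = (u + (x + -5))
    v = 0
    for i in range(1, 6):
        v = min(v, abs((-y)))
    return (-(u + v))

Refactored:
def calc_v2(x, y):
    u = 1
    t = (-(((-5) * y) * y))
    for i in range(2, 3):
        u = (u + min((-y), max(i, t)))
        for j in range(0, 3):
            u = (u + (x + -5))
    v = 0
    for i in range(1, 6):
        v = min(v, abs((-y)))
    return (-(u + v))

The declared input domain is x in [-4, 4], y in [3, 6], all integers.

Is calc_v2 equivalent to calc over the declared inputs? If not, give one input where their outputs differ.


Side by side, the visible changes include: same computation, different form.
Tracing x=2, y=4: calc: u := 1 | t := 80 | iter i=2: | u := -3 | iter j=0: | u := -6 | iter j=1: | u := -9 | iter j=2: | u := -12 | v := 0 | iter i=1: | v := 0 | iter i=2: | v := 0 | iter i=3: | v := 0 | iter i=4: | v := 0 | iter i=5: | v := 0 | result 12 | calc_v2: u := 1 | t := 80 | iter i=2: | u := -3 | iter j=0: | u := -6 | iter j=1: | u := -9 | iter j=2: | u := -12 | v := 0 | iter i=1: | v := 0 | iter i=2: | v := 0 | iter i=3: | v := 0 | iter i=4: | v := 0 | iter i=5: | v := 0 | result 12 — matching result 12.
Every one of the 36 inputs gives matching results.
verdict: equivalent


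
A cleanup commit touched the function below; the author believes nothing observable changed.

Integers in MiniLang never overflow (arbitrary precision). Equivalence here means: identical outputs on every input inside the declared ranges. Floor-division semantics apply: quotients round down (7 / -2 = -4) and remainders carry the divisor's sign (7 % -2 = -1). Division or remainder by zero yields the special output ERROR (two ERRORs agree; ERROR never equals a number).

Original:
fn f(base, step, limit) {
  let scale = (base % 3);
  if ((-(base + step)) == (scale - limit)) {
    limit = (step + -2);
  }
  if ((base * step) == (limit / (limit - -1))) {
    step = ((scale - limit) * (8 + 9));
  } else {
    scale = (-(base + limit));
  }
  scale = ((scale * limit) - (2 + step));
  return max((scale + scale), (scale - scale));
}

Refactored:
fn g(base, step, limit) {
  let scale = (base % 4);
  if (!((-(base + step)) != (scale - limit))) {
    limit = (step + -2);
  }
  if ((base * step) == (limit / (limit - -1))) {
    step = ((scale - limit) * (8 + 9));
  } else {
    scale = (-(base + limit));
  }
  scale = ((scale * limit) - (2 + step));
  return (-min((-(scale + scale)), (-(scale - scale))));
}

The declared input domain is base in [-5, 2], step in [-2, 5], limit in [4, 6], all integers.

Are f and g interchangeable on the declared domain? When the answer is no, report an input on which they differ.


base=-5, step=0, limit=4 yields 106 from f but 54 from g.
verdict: not equivalent; witness: base=-5, step=0, limit=4


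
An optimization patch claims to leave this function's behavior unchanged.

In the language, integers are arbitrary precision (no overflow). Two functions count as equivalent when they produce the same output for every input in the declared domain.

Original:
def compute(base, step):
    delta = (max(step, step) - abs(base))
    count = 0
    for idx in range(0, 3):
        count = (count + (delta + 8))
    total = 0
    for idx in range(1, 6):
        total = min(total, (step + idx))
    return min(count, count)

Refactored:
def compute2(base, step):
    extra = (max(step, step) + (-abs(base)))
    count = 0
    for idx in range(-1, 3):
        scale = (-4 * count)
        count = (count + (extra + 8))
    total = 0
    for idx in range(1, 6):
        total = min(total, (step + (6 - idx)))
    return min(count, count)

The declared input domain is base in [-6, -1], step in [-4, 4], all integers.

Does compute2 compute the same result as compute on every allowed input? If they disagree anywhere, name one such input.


Run the pair on base=-6, step=-4.
compute: delta becomes -10; next count becomes 0; next at idx=0:; next count becomes -2; next at idx=1:; next count becomes -4; next at idx=2:; next count becomes -6; next total becomes 0; next at idx=1:; next total becomes -3; next at idx=2:; next total becomes -3; next at idx=3:; next total becomes -3; next at idx=4:; next total becomes -3; next at idx=5:; next total becomes -3; next final value -6
compute2: extra becomes -10; next count becomes 0; next at idx=-1:; next scale becomes 0; next count becomes -2; next at idx=0:; next scale becomes 8; next count becomes -4; next at idx=1:; next scale becomes 16; next count becomes -6; next at idx=2:; next scale becomes 24; next count becomes -8; next total becomes 0; next at idx=1:; next total becomes 0; next at idx=2:; next total becomes 0; next at idx=3:; next total becomes -1; next at idx=4:; next total becomes -2; next at idx=5:; next total becomes -3; next final value -8
-6 != -8, so the rewrite changes behavior.
verdict: not equivalent; witness: base=-6, step=-4


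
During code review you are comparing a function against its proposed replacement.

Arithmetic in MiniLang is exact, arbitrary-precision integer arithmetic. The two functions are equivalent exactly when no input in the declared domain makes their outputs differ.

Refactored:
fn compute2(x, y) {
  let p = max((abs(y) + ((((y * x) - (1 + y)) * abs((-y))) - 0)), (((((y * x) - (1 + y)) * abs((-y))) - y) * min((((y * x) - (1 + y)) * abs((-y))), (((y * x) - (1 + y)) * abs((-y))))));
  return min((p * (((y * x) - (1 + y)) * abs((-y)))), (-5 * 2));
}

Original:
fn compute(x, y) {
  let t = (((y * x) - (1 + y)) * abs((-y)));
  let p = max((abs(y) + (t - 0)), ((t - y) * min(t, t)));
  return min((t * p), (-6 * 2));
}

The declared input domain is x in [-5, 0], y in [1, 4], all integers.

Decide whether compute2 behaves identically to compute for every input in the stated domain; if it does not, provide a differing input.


Equivalent. The suspicious edit (`-6` became `-5`) never changes the result for any input inside the declared domain.
Sweeping the whole domain (24 inputs) finds no disagreement.
Tracing x=-3, y=2: compute: t := -18 | p := 360 | result -6480 | compute2: p := 360 | result -6480 — matching result -6480.
verdict: equivalent


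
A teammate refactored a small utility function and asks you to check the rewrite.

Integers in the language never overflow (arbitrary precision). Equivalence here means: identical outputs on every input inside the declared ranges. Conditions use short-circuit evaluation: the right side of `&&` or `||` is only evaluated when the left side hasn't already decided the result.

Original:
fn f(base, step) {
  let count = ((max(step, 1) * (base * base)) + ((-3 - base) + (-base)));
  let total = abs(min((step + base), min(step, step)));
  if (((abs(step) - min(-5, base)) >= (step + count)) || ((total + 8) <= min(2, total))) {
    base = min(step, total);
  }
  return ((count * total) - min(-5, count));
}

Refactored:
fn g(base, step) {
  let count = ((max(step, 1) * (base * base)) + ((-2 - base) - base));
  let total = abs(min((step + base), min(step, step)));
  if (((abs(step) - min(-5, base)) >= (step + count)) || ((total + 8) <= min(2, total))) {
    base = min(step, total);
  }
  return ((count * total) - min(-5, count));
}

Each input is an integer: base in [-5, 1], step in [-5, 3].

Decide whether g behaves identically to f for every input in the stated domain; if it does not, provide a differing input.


Try base=-5, step=-5.
f: count becomes 32; next total becomes 10; next (((abs(step) - min(-5, base)) >= (step + count)) || ((total + 8) <= min(2, total))) evaluates to false; next final value 325
g: count becomes 33; next total becomes 10; next (((abs(step) - min(-5, base)) >= (step + count)) || ((total + 8) <= min(2, total))) evaluates to false; next final value 335
325 and 335 differ, so these are not the same function on this domain.
verdict: not equivalent; witness: base=-5, step=-5


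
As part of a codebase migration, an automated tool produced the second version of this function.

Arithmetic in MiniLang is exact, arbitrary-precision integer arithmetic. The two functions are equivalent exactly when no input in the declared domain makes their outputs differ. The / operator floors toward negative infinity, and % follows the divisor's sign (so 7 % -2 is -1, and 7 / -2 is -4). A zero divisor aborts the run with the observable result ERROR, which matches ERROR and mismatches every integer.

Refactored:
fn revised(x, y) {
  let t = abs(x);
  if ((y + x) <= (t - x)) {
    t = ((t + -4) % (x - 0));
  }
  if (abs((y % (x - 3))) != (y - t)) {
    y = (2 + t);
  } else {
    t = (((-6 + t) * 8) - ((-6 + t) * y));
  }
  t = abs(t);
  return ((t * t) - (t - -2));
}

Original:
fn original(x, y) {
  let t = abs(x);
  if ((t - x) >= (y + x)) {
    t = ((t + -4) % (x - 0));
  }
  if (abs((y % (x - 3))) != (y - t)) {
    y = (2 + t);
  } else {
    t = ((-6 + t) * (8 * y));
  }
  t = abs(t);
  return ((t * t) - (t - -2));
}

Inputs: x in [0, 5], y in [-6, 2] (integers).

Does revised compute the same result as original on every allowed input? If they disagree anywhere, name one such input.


These are not equivalent — on x=2, y=2 the outputs split (4030 vs 550).
original: t = 2; ((t - x) >= (y + x)) -> false; (abs((y % (x - 3))) != (y - t)) -> false; t = -64; t = 64; return 4030
revised: t = 2; ((y + x) <= (t - x)) -> false; (abs((y % (x - 3))) != (y - t)) -> false; t = -24; t = 24; return 550
verdict: not equivalent; witness: x=2, y=2


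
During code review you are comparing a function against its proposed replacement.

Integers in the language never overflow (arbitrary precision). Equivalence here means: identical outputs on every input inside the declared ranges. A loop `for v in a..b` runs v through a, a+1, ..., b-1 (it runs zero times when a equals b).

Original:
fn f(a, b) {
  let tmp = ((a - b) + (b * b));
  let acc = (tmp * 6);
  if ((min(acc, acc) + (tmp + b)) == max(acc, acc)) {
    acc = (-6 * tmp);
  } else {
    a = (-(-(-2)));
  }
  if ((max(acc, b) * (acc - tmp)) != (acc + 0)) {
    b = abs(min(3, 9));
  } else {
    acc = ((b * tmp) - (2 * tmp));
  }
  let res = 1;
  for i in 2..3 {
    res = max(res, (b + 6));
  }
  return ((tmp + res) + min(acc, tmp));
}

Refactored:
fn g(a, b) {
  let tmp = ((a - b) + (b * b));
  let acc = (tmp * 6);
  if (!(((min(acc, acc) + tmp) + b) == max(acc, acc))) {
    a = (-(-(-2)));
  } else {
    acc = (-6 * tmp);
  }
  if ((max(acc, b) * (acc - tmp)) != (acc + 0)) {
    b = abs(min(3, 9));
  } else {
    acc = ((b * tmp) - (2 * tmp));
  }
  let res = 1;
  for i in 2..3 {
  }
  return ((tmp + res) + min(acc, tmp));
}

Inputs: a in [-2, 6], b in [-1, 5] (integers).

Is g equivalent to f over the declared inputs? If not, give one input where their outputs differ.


Run the pair on a=-2, b=-1.
f: tmp becomes 0; next acc becomes 0; next ((min(acc, acc) + (tmp + b)) == max(acc, acc)) evaluates to false; next a becomes -2; next ((max(acc, b) * (acc - tmp)) != (acc + 0)) evaluates to false; next acc becomes 0; next res becomes 1; next at i=2:; next res becomes 5; next final value 5
g: tmp becomes 0; next acc becomes 0; next (!(((min(acc, acc) + tmp) + b) == max(acc, acc))) evaluates to true; next a becomes -2; next ((max(acc, b) * (acc - tmp)) != (acc + 0)) evaluates to false; next acc becomes 0; next res becomes 1; next at i=2:; next final value 1
5 and 1 differ, so these are not the same function on this domain.
verdict: not equivalent; witness: a=-2, b=-1


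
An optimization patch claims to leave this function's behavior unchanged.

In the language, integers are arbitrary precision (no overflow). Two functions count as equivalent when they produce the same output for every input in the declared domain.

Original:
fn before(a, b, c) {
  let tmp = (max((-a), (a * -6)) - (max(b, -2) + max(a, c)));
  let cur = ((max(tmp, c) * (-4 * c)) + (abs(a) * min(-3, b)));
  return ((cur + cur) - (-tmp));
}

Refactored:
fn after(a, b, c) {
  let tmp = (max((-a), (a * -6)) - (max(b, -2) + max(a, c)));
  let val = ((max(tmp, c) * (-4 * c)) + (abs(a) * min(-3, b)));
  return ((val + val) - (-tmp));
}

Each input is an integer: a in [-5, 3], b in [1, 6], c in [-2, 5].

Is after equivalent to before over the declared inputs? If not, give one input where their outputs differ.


This is a faithful refactor — local variable names differ, but the computed results match everywhere.
One worked example (a=-2, b=1, c=2) — before: tmp=9, then cur=-78, then returns -147; after: tmp=9, then val=-78, then returns -147; agreement on -147.
Sweeping the whole domain (432 inputs) finds no disagreement.
verdict: equivalent


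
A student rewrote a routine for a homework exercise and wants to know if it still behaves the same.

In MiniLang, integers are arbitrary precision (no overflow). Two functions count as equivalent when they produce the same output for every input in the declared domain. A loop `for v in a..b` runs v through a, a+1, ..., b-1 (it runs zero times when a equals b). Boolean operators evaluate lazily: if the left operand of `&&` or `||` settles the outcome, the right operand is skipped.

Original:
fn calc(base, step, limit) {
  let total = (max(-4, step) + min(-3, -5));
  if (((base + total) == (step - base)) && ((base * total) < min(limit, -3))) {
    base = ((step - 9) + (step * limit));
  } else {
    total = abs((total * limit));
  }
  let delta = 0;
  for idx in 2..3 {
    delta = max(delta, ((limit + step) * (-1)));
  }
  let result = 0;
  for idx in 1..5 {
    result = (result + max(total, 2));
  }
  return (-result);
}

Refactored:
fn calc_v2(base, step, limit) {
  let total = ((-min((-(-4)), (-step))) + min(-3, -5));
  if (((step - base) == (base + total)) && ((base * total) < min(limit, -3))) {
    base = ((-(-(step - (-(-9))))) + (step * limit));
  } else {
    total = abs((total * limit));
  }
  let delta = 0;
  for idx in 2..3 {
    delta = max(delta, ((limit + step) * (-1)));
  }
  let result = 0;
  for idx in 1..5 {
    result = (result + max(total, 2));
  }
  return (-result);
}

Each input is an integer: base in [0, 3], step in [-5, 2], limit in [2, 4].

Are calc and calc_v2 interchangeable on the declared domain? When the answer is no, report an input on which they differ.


Although min/max/abs usage differs, 96/96 inputs agree.
verdict: equivalent


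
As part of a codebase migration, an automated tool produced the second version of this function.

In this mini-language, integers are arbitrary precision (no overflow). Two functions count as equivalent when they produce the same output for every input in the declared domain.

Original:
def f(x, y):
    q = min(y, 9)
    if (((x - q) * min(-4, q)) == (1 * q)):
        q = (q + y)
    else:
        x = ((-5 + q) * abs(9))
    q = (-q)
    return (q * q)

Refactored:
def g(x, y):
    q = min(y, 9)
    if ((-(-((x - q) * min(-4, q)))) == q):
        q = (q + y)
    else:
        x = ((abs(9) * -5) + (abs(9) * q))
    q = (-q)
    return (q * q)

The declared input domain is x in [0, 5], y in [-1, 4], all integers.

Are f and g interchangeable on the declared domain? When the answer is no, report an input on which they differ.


This is a faithful refactor — constant usage differs; and min/max/abs usage differs, but the computed results match everywhere.
Spot check at x=1, y=3 — f: q := 3 | (((x - q) * min(-4, q)) == (1 * q)): false | x := -18 | q := -3 | result 9. g: q := 3 | ((-(-((x - q) * min(-4, q)))) == q): false | x := -18 | q := -3 | result 9. Both give 9.
Sweeping the whole domain (36 inputs) finds no disagreement.
verdict: equivalent


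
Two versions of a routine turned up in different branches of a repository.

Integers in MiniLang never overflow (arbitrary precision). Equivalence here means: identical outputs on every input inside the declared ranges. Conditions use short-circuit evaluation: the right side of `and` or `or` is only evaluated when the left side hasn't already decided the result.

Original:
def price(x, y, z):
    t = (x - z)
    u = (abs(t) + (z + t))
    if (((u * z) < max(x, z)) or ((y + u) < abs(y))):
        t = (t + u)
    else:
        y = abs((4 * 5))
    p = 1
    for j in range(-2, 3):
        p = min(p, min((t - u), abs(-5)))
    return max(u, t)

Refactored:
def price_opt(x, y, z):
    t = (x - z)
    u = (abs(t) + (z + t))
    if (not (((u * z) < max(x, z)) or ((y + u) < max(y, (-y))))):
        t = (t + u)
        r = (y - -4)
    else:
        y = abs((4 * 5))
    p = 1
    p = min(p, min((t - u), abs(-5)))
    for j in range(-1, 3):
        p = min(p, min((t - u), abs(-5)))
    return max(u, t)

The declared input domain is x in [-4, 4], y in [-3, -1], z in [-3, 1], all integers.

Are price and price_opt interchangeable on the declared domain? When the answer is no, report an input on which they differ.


These are not equivalent — on x=-4, y=-3, z=-3 the outputs split (-3 vs -1).
price: t becomes -1; next u becomes -3; next (((u * z) < max(x, z)) or ((y + u) < abs(y))) evaluates to true; next t becomes -4; next p becomes 1; next at j=-2:; next p becomes -1; next at j=-1:; next p becomes -1; next at j=0:; next p becomes -1; next at j=1:; next p becomes -1; next at j=2:; next p becomes -1; next final value -3
price_opt: t becomes -1; next u becomes -3; next (not (((u * z) < max(x, z)) or ((y + u) < max(y, (-y))))) evaluates to false; next y becomes 20; next p becomes 1; next p becomes 1; next at j=-1:; next p becomes 1; next at j=0:; next p becomes 1; next at j=1:; next p becomes 1; next at j=2:; next p becomes 1; next final value -1
verdict: not equivalent; witness: x=-4, y=-3, z=-3


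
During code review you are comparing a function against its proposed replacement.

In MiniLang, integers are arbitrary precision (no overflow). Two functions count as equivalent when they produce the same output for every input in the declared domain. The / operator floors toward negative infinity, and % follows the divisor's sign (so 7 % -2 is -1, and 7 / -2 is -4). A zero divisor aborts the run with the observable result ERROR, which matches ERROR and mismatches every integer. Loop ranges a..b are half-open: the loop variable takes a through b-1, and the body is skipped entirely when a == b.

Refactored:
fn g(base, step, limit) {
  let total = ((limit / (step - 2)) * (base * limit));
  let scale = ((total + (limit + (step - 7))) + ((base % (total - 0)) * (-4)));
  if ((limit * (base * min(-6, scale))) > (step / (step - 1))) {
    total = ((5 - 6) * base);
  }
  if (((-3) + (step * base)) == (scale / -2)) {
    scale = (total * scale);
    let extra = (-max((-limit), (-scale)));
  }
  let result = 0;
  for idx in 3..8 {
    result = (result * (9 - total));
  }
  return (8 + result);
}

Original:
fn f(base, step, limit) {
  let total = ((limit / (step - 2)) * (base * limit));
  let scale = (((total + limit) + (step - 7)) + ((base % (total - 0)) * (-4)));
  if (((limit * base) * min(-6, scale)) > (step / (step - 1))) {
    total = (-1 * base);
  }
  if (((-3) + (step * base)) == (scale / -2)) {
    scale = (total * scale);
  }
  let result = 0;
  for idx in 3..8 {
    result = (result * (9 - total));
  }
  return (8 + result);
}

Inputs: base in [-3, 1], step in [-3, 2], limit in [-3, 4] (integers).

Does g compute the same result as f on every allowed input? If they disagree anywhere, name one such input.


This is a faithful refactor — local variable names differ; also arithmetic usage differs; also statement counts differ; also min/max/abs usage differs; also constant usage differs, but the computed results match everywhere.
One worked example (base=-2, step=-3, limit=-2) — f: total becomes 0; next hits division by zero so the output is ERROR; g: total becomes 0; next hits division by zero so the output is ERROR; agreement on ERROR.
Across all 240 domain points the two functions coincide.
verdict: equivalent


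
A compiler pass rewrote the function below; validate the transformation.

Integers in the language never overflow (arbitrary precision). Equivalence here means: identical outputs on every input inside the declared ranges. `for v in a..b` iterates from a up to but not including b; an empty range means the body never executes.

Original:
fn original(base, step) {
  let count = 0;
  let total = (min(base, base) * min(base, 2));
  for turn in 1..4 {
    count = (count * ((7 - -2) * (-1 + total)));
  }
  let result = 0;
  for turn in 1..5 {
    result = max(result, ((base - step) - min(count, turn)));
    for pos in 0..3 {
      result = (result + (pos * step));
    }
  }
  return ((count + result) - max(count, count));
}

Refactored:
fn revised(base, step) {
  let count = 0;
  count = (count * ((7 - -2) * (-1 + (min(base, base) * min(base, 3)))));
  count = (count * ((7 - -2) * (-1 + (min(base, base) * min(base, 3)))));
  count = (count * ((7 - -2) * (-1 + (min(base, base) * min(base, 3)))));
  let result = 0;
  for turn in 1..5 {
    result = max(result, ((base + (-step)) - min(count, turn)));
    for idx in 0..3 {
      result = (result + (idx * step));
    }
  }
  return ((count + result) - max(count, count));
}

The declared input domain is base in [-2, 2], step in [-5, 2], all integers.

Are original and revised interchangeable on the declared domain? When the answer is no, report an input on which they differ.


Although `2` became `3`, no input in the stated domain can expose it; all 40 inputs agree.
verdict: equivalent
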